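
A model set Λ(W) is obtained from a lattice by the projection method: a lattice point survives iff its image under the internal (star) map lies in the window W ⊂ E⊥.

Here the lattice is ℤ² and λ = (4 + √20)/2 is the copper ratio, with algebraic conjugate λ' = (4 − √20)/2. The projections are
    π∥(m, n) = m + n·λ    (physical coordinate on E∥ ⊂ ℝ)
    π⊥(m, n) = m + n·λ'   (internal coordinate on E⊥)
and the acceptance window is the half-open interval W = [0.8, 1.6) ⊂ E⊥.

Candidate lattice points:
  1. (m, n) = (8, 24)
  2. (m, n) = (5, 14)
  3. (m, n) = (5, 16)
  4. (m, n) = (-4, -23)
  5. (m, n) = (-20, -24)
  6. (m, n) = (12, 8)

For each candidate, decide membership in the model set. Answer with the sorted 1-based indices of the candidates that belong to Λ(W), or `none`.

λ' = (4−√20)/2 ≈ -0.23607.
candidate 1: (m,n)=(8,24) → π∥ = 8+24·λ ≈ 109.66563, π⊥ = 8+24·λ' ≈ 2.33437 ∉ [0.8, 1.6) ⇒ out
candidate 2: (m,n)=(5,14) → π∥ = 5+14·λ ≈ 64.30495, π⊥ = 5+14·λ' ≈ 1.69505 ∉ [0.8, 1.6) ⇒ out
candidate 3: (m,n)=(5,16) → π∥ = 5+16·λ ≈ 72.77709, π⊥ = 5+16·λ' ≈ 1.22291 ∈ [0.8, 1.6) ⇒ IN Λ
candidate 4: (m,n)=(-4,-23) → π∥ = -4-23·λ ≈ -101.42956, π⊥ = -4-23·λ' ≈ 1.42956 ∈ [0.8, 1.6) ⇒ IN Λ
candidate 5: (m,n)=(-20,-24) → π∥ = -20-24·λ ≈ -121.66563, π⊥ = -20-24·λ' ≈ -14.33437 ∉ [0.8, 1.6) ⇒ out
candidate 6: (m,n)=(12,8) → π∥ = 12+8·λ ≈ 45.88854, π⊥ = 12+8·λ' ≈ 10.11146 ∉ [0.8, 1.6) ⇒ out

3, 4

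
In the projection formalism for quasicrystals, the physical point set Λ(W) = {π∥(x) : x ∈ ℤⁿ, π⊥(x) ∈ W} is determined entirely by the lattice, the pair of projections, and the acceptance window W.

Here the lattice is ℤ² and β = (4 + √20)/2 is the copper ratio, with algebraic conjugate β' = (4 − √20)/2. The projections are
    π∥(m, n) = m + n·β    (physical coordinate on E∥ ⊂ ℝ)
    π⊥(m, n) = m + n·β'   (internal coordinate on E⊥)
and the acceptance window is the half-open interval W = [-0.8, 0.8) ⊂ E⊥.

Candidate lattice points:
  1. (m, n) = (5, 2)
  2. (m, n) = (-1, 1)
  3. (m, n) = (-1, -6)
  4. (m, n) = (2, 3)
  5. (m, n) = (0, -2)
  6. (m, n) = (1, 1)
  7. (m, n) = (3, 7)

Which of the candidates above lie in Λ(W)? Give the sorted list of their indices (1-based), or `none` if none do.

3, 5, 6

Numerically β ≈ 4.23607 and β' = −1/β ≈ -0.23607.
#1 (5,2): internal coord 5 + (2)·β' = +4.52786; +4.52786 ∉ [-0.8, 0.8) → out
#2 (-1,1): internal coord -1 + (1)·β' = -1.23607; -1.23607 ∉ [-0.8, 0.8) → out
#3 (-1,-6): internal coord -1 + (-6)·β' = +0.41641; +0.41641 ∈ [-0.8, 0.8) → IN Λ
#4 (2,3): internal coord 2 + (3)·β' = +1.29180; +1.29180 ∉ [-0.8, 0.8) → out
#5 (0,-2): internal coord 0 + (-2)·β' = +0.47214; +0.47214 ∈ [-0.8, 0.8) → IN Λ
#6 (1,1): internal coord 1 + (1)·β' = +0.76393; +0.76393 ∈ [-0.8, 0.8) → IN Λ
#7 (3,7): internal coord 3 + (7)·β' = +1.34752; +1.34752 ∉ [-0.8, 0.8) → out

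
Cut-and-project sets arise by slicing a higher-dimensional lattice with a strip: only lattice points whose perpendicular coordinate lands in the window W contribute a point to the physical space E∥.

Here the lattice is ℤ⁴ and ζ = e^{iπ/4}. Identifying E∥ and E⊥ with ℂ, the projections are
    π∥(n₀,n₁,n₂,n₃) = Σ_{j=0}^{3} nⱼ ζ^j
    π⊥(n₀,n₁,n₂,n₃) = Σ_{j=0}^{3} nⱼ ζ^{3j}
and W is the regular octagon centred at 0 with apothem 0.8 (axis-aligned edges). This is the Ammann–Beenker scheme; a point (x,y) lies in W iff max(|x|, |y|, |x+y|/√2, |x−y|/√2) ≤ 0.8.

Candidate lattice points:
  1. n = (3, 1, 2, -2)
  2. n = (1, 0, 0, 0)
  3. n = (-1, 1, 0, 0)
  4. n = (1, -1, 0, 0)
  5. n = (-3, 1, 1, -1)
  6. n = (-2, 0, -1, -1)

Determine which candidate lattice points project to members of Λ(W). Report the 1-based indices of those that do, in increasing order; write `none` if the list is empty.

none

π⊥(n) = n₀ + n₁ζ³ + n₂ζ⁶ + n₃ζ⁹ where ζ = e^{iπ/4}.
candidate 1: n = (3, 1, 2, -2) → π⊥ ≈ (+0.8787, -2.7071); max(|x|,|y|,|x±y|/√2) = 2.7071 > 0.8 ⇒ ∉ W
candidate 2: n = (1, 0, 0, 0) → π⊥ ≈ (+1.0000, +0.0000); max(|x|,|y|,|x±y|/√2) = 1.0000 > 0.8 ⇒ ∉ W
candidate 3: n = (-1, 1, 0, 0) → π⊥ ≈ (-1.7071, +0.7071); max(|x|,|y|,|x±y|/√2) = 1.7071 > 0.8 ⇒ ∉ W
candidate 4: n = (1, -1, 0, 0) → π⊥ ≈ (+1.7071, -0.7071); max(|x|,|y|,|x±y|/√2) = 1.7071 > 0.8 ⇒ ∉ W
candidate 5: n = (-3, 1, 1, -1) → π⊥ ≈ (-4.4142, -1.0000); max(|x|,|y|,|x±y|/√2) = 4.4142 > 0.8 ⇒ ∉ W
candidate 6: n = (-2, 0, -1, -1) → π⊥ ≈ (-2.7071, +0.2929); max(|x|,|y|,|x±y|/√2) = 2.7071 > 0.8 ⇒ ∉ W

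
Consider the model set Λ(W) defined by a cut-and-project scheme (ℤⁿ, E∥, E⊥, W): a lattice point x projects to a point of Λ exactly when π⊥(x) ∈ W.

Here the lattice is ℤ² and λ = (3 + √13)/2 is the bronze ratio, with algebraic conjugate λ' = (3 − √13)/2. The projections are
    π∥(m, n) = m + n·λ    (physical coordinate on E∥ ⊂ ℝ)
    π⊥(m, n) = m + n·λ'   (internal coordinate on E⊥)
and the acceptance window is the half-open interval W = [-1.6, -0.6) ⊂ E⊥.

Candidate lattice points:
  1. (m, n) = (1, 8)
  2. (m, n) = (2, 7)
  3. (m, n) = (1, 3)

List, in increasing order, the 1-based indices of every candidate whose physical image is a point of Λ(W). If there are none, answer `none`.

Compute λ' = (3−√13)/2 = -0.30278, so π⊥(m,n) = m -0.30278·n.
candidate 1: (m,n)=(1,8) → π∥ = 1+8·λ ≈ 27.42221, π⊥ = 1+8·λ' ≈ -1.42221 ∈ [-1.6, -0.6) ⇒ IN Λ
candidate 2: (m,n)=(2,7) → π∥ = 2+7·λ ≈ 25.11943, π⊥ = 2+7·λ' ≈ -0.11943 ∉ [-1.6, -0.6) ⇒ out
candidate 3: (m,n)=(1,3) → π∥ = 1+3·λ ≈ 10.90833, π⊥ = 1+3·λ' ≈ 0.09167 ∉ [-1.6, -0.6) ⇒ out

1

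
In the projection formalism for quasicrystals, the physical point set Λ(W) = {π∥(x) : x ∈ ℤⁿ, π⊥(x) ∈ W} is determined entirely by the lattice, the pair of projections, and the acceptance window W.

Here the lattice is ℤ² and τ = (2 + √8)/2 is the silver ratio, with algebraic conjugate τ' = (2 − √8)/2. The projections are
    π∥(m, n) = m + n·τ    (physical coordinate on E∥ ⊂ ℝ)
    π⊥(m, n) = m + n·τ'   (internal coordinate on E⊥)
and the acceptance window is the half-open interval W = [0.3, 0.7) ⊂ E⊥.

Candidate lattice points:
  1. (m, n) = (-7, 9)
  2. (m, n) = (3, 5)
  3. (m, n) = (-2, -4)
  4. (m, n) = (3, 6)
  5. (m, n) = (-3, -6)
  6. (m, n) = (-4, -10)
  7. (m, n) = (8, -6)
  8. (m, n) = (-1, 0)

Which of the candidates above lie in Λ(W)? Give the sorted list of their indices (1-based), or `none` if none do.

4

τ' = (2−√8)/2 ≈ -0.414214.
candidate 1: (m,n)=(-7,9) → π∥ = -7+9·τ ≈ 14.727922, π⊥ = -7+9·τ' ≈ -10.727922 ∉ [0.3, 0.7) ⇒ out
candidate 2: (m,n)=(3,5) → π∥ = 3+5·τ ≈ 15.071068, π⊥ = 3+5·τ' ≈ 0.928932 ∉ [0.3, 0.7) ⇒ out
candidate 3: (m,n)=(-2,-4) → π∥ = -2-4·τ ≈ -11.656854, π⊥ = -2-4·τ' ≈ -0.343146 ∉ [0.3, 0.7) ⇒ out
candidate 4: (m,n)=(3,6) → π∥ = 3+6·τ ≈ 17.485281, π⊥ = 3+6·τ' ≈ 0.514719 ∈ [0.3, 0.7) ⇒ IN Λ
candidate 5: (m,n)=(-3,-6) → π∥ = -3-6·τ ≈ -17.485281, π⊥ = -3-6·τ' ≈ -0.514719 ∉ [0.3, 0.7) ⇒ out
candidate 6: (m,n)=(-4,-10) → π∥ = -4-10·τ ≈ -28.142136, π⊥ = -4-10·τ' ≈ 0.142136 ∉ [0.3, 0.7) ⇒ out
candidate 7: (m,n)=(8,-6) → π∥ = 8-6·τ ≈ -6.485281, π⊥ = 8-6·τ' ≈ 10.485281 ∉ [0.3, 0.7) ⇒ out
candidate 8: (m,n)=(-1,0) → π∥ = -1+0·τ ≈ -1.000000, π⊥ = -1+0·τ' ≈ -1.000000 ∉ [0.3, 0.7) ⇒ out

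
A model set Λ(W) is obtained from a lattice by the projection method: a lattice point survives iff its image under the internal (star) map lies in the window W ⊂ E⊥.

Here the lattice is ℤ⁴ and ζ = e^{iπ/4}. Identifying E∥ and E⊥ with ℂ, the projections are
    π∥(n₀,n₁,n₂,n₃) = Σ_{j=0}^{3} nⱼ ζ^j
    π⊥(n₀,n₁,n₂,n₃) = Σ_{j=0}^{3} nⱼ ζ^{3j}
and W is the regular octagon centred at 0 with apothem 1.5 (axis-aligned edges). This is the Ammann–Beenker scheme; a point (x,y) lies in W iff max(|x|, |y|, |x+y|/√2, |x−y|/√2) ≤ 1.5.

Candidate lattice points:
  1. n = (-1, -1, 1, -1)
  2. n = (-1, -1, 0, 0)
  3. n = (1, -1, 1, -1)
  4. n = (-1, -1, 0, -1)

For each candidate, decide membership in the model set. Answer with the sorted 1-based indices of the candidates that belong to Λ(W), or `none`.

2

With ζ = e^{iπ/4} the internal vectors are ζ^0,ζ^3,ζ^6,ζ^9.
#1 (-1, -1, 1, -1): internal (-1.0000, -2.4142); octagon support 2.4142 vs apothem 1.5 → ∉ W
#2 (-1, -1, 0, 0): internal (-0.2929, -0.7071); octagon support 0.7071 vs apothem 1.5 → ∈ W
#3 (1, -1, 1, -1): internal (1.0000, -2.4142); octagon support 2.4142 vs apothem 1.5 → ∉ W
#4 (-1, -1, 0, -1): internal (-1.0000, -1.4142); octagon support 1.7071 vs apothem 1.5 → ∉ W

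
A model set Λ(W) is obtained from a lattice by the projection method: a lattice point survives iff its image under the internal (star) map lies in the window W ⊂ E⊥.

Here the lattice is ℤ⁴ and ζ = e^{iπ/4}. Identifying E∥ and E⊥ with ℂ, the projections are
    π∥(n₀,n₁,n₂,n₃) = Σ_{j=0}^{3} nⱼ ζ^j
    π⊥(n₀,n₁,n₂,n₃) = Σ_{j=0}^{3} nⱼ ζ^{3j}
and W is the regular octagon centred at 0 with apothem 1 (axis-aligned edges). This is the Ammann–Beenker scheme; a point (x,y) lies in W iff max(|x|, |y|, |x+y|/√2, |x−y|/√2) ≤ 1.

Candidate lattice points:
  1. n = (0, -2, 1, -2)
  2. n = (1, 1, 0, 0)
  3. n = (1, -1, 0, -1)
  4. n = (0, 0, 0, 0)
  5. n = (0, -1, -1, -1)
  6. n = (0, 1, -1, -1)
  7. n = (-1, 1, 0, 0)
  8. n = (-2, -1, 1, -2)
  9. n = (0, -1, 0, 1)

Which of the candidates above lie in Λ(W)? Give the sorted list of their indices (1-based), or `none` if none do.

Internal map: ζ^{3j} for j=0..3 gives (1,0), (−√2/2,√2/2), (0,−1), (√2/2,√2/2).
candidate 1: n = (0, -2, 1, -2) → π⊥ ≈ (+0.000000, -3.828427); max(|x|,|y|,|x±y|/√2) = 3.828427 > 1 ⇒ ∉ W
candidate 2: n = (1, 1, 0, 0) → π⊥ ≈ (+0.292893, +0.707107); max(|x|,|y|,|x±y|/√2) = 0.707107 ≤ 1 ⇒ ∈ W
candidate 3: n = (1, -1, 0, -1) → π⊥ ≈ (+1.000000, -1.414214); max(|x|,|y|,|x±y|/√2) = 1.707107 > 1 ⇒ ∉ W
candidate 4: n = (0, 0, 0, 0) → π⊥ ≈ (+0.000000, +0.000000); max(|x|,|y|,|x±y|/√2) = 0.000000 ≤ 1 ⇒ ∈ W
candidate 5: n = (0, -1, -1, -1) → π⊥ ≈ (+0.000000, -0.414214); max(|x|,|y|,|x±y|/√2) = 0.414214 ≤ 1 ⇒ ∈ W
candidate 6: n = (0, 1, -1, -1) → π⊥ ≈ (-1.414214, +1.000000); max(|x|,|y|,|x±y|/√2) = 1.707107 > 1 ⇒ ∉ W
candidate 7: n = (-1, 1, 0, 0) → π⊥ ≈ (-1.707107, +0.707107); max(|x|,|y|,|x±y|/√2) = 1.707107 > 1 ⇒ ∉ W
candidate 8: n = (-2, -1, 1, -2) → π⊥ ≈ (-2.707107, -3.121320); max(|x|,|y|,|x±y|/√2) = 4.121320 > 1 ⇒ ∉ W
candidate 9: n = (0, -1, 0, 1) → π⊥ ≈ (+1.414214, +0.000000); max(|x|,|y|,|x±y|/√2) = 1.414214 > 1 ⇒ ∉ W

2, 4, 5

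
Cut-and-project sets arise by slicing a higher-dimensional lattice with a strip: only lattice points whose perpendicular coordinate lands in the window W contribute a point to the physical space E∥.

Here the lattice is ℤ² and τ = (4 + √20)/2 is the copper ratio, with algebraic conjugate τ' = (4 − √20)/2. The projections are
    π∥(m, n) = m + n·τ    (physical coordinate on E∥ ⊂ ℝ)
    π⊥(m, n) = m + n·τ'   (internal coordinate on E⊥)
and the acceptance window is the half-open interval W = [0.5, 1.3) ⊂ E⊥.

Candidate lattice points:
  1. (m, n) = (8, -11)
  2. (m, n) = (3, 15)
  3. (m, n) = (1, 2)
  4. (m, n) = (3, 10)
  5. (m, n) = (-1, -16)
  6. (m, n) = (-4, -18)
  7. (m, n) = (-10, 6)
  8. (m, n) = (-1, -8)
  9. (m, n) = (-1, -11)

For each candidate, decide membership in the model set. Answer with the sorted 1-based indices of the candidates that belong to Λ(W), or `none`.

Numerically τ ≈ 4.23607 and τ' = −1/τ ≈ -0.23607.
candidate 1: (m,n)=(8,-11) → π∥ = 8-11·τ ≈ -38.59675, π⊥ = 8-11·τ' ≈ 10.59675 ∉ [0.5, 1.3) ⇒ out
candidate 2: (m,n)=(3,15) → π∥ = 3+15·τ ≈ 66.54102, π⊥ = 3+15·τ' ≈ -0.54102 ∉ [0.5, 1.3) ⇒ out
candidate 3: (m,n)=(1,2) → π∥ = 1+2·τ ≈ 9.47214, π⊥ = 1+2·τ' ≈ 0.52786 ∈ [0.5, 1.3) ⇒ IN Λ
candidate 4: (m,n)=(3,10) → π∥ = 3+10·τ ≈ 45.36068, π⊥ = 3+10·τ' ≈ 0.63932 ∈ [0.5, 1.3) ⇒ IN Λ
candidate 5: (m,n)=(-1,-16) → π∥ = -1-16·τ ≈ -68.77709, π⊥ = -1-16·τ' ≈ 2.77709 ∉ [0.5, 1.3) ⇒ out
candidate 6: (m,n)=(-4,-18) → π∥ = -4-18·τ ≈ -80.24922, π⊥ = -4-18·τ' ≈ 0.24922 ∉ [0.5, 1.3) ⇒ out
candidate 7: (m,n)=(-10,6) → π∥ = -10+6·τ ≈ 15.41641, π⊥ = -10+6·τ' ≈ -11.41641 ∉ [0.5, 1.3) ⇒ out
candidate 8: (m,n)=(-1,-8) → π∥ = -1-8·τ ≈ -34.88854, π⊥ = -1-8·τ' ≈ 0.88854 ∈ [0.5, 1.3) ⇒ IN Λ
candidate 9: (m,n)=(-1,-11) → π∥ = -1-11·τ ≈ -47.59675, π⊥ = -1-11·τ' ≈ 1.59675 ∉ [0.5, 1.3) ⇒ out

3, 4, 8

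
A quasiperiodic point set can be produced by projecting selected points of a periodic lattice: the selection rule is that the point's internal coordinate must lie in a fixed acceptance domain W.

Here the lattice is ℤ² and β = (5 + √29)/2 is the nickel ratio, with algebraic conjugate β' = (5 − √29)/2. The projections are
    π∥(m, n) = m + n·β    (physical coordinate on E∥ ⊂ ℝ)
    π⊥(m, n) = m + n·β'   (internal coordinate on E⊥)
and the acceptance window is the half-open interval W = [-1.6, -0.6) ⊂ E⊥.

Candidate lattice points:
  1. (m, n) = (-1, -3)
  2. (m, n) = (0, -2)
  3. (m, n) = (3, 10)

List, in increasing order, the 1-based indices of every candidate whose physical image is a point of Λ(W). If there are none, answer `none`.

β' = (5−√29)/2 ≈ -0.1926.
#1 (-1,-3): internal coord -1 + (-3)·β' = -0.4223; -0.4223 ∉ [-1.6, -0.6) → out
#2 (0,-2): internal coord 0 + (-2)·β' = +0.3852; +0.3852 ∉ [-1.6, -0.6) → out
#3 (3,10): internal coord 3 + (10)·β' = +1.0742; +1.0742 ∉ [-1.6, -0.6) → out

none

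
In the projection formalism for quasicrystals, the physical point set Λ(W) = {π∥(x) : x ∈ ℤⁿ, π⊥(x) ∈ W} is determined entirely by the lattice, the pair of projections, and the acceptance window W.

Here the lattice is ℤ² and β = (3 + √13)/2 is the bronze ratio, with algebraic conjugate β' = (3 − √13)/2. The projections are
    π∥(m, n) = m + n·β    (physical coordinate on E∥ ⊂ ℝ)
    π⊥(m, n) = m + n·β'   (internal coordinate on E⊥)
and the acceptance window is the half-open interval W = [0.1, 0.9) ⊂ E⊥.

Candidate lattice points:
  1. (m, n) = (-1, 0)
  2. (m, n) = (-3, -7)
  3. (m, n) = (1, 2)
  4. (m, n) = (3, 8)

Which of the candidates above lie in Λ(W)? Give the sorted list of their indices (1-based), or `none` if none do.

Compute β' = (3−√13)/2 = -0.3028, so π⊥(m,n) = m -0.3028·n.
[1] lift (-1,0): star map gives -1.0000; window check 0.1 ≤ -1.0000 < 0.9 is false → out
[2] lift (-3,-7): star map gives -0.8806; window check 0.1 ≤ -0.8806 < 0.9 is false → out
[3] lift (1,2): star map gives 0.3944; window check 0.1 ≤ 0.3944 < 0.9 is true → IN Λ
[4] lift (3,8): star map gives 0.5778; window check 0.1 ≤ 0.5778 < 0.9 is true → IN Λ

3, 4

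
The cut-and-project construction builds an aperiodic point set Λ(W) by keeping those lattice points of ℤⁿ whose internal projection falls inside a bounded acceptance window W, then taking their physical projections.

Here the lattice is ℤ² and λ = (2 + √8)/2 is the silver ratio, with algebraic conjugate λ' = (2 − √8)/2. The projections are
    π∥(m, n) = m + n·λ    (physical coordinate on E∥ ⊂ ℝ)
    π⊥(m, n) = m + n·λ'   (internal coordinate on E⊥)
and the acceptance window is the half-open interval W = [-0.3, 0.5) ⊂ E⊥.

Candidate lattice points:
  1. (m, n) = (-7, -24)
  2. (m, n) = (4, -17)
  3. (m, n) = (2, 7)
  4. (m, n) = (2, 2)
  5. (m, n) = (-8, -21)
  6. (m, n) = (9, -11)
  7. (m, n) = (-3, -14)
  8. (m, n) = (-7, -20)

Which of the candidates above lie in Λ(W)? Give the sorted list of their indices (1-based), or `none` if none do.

none

Numerically λ ≈ 2.41421 and λ' = −1/λ ≈ -0.41421.
[1] lift (-7,-24): star map gives 2.94113; window check -0.3 ≤ 2.94113 < 0.5 is false → out
[2] lift (4,-17): star map gives 11.04163; window check -0.3 ≤ 11.04163 < 0.5 is false → out
[3] lift (2,7): star map gives -0.89949; window check -0.3 ≤ -0.89949 < 0.5 is false → out
[4] lift (2,2): star map gives 1.17157; window check -0.3 ≤ 1.17157 < 0.5 is false → out
[5] lift (-8,-21): star map gives 0.69848; window check -0.3 ≤ 0.69848 < 0.5 is false → out
[6] lift (9,-11): star map gives 13.55635; window check -0.3 ≤ 13.55635 < 0.5 is false → out
[7] lift (-3,-14): star map gives 2.79899; window check -0.3 ≤ 2.79899 < 0.5 is false → out
[8] lift (-7,-20): star map gives 1.28427; window check -0.3 ≤ 1.28427 < 0.5 is false → out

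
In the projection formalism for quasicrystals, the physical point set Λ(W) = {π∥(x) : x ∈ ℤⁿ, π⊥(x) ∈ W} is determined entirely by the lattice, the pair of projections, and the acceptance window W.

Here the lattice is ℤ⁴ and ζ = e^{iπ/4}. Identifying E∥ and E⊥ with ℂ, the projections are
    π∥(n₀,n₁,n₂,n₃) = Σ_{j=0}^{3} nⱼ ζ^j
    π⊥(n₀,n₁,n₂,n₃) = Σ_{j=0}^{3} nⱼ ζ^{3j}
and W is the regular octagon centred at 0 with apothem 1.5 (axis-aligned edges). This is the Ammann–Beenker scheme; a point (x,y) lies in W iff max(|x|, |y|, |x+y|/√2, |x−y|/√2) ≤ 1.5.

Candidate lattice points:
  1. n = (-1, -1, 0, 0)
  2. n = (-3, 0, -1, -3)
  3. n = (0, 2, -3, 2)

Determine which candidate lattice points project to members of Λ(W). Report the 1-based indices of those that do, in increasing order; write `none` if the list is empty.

Internal map: ζ^{3j} for j=0..3 gives (1,0), (−√2/2,√2/2), (0,−1), (√2/2,√2/2).
candidate 1: n = (-1, -1, 0, 0) → π⊥ ≈ (-0.2929, -0.7071); max(|x|,|y|,|x±y|/√2) = 0.7071 ≤ 1.5 ⇒ ∈ W
candidate 2: n = (-3, 0, -1, -3) → π⊥ ≈ (-5.1213, -1.1213); max(|x|,|y|,|x±y|/√2) = 5.1213 > 1.5 ⇒ ∉ W
candidate 3: n = (0, 2, -3, 2) → π⊥ ≈ (+0.0000, +5.8284); max(|x|,|y|,|x±y|/√2) = 5.8284 > 1.5 ⇒ ∉ W

1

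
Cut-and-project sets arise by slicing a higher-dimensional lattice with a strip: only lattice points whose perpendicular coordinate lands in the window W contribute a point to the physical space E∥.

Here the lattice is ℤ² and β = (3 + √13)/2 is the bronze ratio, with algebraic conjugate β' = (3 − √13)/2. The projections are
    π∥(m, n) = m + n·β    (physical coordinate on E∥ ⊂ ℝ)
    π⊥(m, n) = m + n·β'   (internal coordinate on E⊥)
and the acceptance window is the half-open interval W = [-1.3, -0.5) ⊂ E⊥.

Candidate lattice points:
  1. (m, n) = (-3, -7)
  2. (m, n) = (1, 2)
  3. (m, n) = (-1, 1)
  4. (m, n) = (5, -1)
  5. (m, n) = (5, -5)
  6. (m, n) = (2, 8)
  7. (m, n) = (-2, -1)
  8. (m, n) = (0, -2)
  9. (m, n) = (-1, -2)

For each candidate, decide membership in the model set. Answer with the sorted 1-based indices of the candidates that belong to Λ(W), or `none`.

Compute β' = (3−√13)/2 = -0.302776, so π⊥(m,n) = m -0.302776·n.
candidate 1: (m,n)=(-3,-7) → π∥ = -3-7·β ≈ -26.119429, π⊥ = -3-7·β' ≈ -0.880571 ∈ [-1.3, -0.5) ⇒ IN Λ
candidate 2: (m,n)=(1,2) → π∥ = 1+2·β ≈ 7.605551, π⊥ = 1+2·β' ≈ 0.394449 ∉ [-1.3, -0.5) ⇒ out
candidate 3: (m,n)=(-1,1) → π∥ = -1+1·β ≈ 2.302776, π⊥ = -1+1·β' ≈ -1.302776 ∉ [-1.3, -0.5) ⇒ out
candidate 4: (m,n)=(5,-1) → π∥ = 5-1·β ≈ 1.697224, π⊥ = 5-1·β' ≈ 5.302776 ∉ [-1.3, -0.5) ⇒ out
candidate 5: (m,n)=(5,-5) → π∥ = 5-5·β ≈ -11.513878, π⊥ = 5-5·β' ≈ 6.513878 ∉ [-1.3, -0.5) ⇒ out
candidate 6: (m,n)=(2,8) → π∥ = 2+8·β ≈ 28.422205, π⊥ = 2+8·β' ≈ -0.422205 ∉ [-1.3, -0.5) ⇒ out
candidate 7: (m,n)=(-2,-1) → π∥ = -2-1·β ≈ -5.302776, π⊥ = -2-1·β' ≈ -1.697224 ∉ [-1.3, -0.5) ⇒ out
candidate 8: (m,n)=(0,-2) → π∥ = 0-2·β ≈ -6.605551, π⊥ = 0-2·β' ≈ 0.605551 ∉ [-1.3, -0.5) ⇒ out
candidate 9: (m,n)=(-1,-2) → π∥ = -1-2·β ≈ -7.605551, π⊥ = -1-2·β' ≈ -0.394449 ∉ [-1.3, -0.5) ⇒ out

1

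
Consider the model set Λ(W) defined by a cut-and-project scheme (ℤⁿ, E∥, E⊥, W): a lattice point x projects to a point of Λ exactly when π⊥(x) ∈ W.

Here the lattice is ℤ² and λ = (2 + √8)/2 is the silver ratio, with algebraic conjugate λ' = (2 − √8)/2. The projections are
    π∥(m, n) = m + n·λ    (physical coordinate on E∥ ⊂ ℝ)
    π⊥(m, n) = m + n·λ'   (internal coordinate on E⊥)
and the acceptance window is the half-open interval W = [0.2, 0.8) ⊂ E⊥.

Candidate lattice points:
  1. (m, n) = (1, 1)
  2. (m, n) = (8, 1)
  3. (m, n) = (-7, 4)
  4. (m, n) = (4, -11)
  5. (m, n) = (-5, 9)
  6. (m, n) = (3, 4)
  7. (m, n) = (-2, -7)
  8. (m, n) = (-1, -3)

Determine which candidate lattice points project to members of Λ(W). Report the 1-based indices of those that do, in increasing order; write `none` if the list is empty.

Compute λ' = (2−√8)/2 = -0.41421, so π⊥(m,n) = m -0.41421·n.
[1] lift (1,1): star map gives 0.58579; window check 0.2 ≤ 0.58579 < 0.8 is true → IN Λ
[2] lift (8,1): star map gives 7.58579; window check 0.2 ≤ 7.58579 < 0.8 is false → out
[3] lift (-7,4): star map gives -8.65685; window check 0.2 ≤ -8.65685 < 0.8 is false → out
[4] lift (4,-11): star map gives 8.55635; window check 0.2 ≤ 8.55635 < 0.8 is false → out
[5] lift (-5,9): star map gives -8.72792; window check 0.2 ≤ -8.72792 < 0.8 is false → out
[6] lift (3,4): star map gives 1.34315; window check 0.2 ≤ 1.34315 < 0.8 is false → out
[7] lift (-2,-7): star map gives 0.89949; window check 0.2 ≤ 0.89949 < 0.8 is false → out
[8] lift (-1,-3): star map gives 0.24264; window check 0.2 ≤ 0.24264 < 0.8 is true → IN Λ

1, 8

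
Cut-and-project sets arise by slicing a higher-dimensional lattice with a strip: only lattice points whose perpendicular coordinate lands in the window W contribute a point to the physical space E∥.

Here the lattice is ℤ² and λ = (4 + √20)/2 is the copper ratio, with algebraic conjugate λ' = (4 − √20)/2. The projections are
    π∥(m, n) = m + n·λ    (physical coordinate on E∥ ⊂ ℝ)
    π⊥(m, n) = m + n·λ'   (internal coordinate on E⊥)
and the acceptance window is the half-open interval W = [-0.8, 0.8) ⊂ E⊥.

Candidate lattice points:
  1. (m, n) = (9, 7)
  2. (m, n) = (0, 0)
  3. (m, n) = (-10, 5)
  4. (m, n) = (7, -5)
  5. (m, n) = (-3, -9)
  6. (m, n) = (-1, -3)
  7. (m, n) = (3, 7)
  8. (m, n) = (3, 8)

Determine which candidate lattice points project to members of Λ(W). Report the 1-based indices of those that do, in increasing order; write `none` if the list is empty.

Compute λ' = (4−√20)/2 = -0.23607, so π⊥(m,n) = m -0.23607·n.
#1 (9,7): internal coord 9 + (7)·λ' = +7.34752; +7.34752 ∉ [-0.8, 0.8) → out
#2 (0,0): internal coord 0 + (0)·λ' = +0.00000; +0.00000 ∈ [-0.8, 0.8) → IN Λ
#3 (-10,5): internal coord -10 + (5)·λ' = -11.18034; -11.18034 ∉ [-0.8, 0.8) → out
#4 (7,-5): internal coord 7 + (-5)·λ' = +8.18034; +8.18034 ∉ [-0.8, 0.8) → out
#5 (-3,-9): internal coord -3 + (-9)·λ' = -0.87539; -0.87539 ∉ [-0.8, 0.8) → out
#6 (-1,-3): internal coord -1 + (-3)·λ' = -0.29180; -0.29180 ∈ [-0.8, 0.8) → IN Λ
#7 (3,7): internal coord 3 + (7)·λ' = +1.34752; +1.34752 ∉ [-0.8, 0.8) → out
#8 (3,8): internal coord 3 + (8)·λ' = +1.11146; +1.11146 ∉ [-0.8, 0.8) → out

2, 6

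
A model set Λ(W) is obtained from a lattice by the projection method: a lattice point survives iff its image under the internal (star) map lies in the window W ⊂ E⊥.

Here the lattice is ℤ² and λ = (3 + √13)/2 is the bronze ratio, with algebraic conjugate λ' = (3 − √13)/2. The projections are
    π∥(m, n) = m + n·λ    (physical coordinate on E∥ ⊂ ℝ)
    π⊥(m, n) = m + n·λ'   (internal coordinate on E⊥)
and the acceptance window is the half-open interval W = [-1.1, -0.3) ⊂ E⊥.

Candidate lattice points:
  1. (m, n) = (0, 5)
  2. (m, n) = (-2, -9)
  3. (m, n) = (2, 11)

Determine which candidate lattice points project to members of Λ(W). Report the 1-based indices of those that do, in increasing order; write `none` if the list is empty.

λ' = (3−√13)/2 ≈ -0.302776.
#1 (0,5): internal coord 0 + (5)·λ' = -1.513878; -1.513878 ∉ [-1.1, -0.3) → out
#2 (-2,-9): internal coord -2 + (-9)·λ' = +0.724981; +0.724981 ∉ [-1.1, -0.3) → out
#3 (2,11): internal coord 2 + (11)·λ' = -1.330532; -1.330532 ∉ [-1.1, -0.3) → out

none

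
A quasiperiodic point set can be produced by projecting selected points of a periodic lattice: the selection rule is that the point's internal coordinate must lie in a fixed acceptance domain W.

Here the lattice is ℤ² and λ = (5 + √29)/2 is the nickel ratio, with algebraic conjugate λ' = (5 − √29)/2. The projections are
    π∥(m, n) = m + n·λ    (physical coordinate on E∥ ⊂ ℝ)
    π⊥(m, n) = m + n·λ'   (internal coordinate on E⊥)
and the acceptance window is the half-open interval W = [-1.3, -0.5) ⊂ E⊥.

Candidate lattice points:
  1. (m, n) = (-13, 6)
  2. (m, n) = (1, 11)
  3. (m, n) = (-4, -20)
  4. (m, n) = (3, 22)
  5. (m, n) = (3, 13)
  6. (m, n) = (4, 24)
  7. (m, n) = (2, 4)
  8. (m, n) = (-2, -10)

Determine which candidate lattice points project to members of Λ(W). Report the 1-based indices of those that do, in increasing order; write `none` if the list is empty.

2, 4, 6

λ' = (5−√29)/2 ≈ -0.1926.
[1] lift (-13,6): star map gives -14.1555; window check -1.3 ≤ -14.1555 < -0.5 is false → out
[2] lift (1,11): star map gives -1.1184; window check -1.3 ≤ -1.1184 < -0.5 is true → IN Λ
[3] lift (-4,-20): star map gives -0.1484; window check -1.3 ≤ -0.1484 < -0.5 is false → out
[4] lift (3,22): star map gives -1.2368; window check -1.3 ≤ -1.2368 < -0.5 is true → IN Λ
[5] lift (3,13): star map gives 0.4964; window check -1.3 ≤ 0.4964 < -0.5 is false → out
[6] lift (4,24): star map gives -0.6220; window check -1.3 ≤ -0.6220 < -0.5 is true → IN Λ
[7] lift (2,4): star map gives 1.2297; window check -1.3 ≤ 1.2297 < -0.5 is false → out
[8] lift (-2,-10): star map gives -0.0742; window check -1.3 ≤ -0.0742 < -0.5 is false → out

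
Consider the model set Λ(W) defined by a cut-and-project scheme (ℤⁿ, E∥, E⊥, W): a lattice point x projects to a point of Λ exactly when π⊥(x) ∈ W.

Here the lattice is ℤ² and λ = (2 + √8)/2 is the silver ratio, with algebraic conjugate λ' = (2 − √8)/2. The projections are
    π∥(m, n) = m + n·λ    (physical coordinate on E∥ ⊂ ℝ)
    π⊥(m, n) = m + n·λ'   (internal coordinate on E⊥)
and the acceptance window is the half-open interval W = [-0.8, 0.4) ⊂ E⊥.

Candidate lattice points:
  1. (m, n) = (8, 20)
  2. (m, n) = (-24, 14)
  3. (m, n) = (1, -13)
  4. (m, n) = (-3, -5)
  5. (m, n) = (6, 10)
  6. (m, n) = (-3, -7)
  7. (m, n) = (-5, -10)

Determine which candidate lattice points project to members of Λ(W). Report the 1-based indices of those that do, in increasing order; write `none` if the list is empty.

1, 6

Compute λ' = (2−√8)/2 = -0.4142, so π⊥(m,n) = m -0.4142·n.
[1] lift (8,20): star map gives -0.2843; window check -0.8 ≤ -0.2843 < 0.4 is true → IN Λ
[2] lift (-24,14): star map gives -29.7990; window check -0.8 ≤ -29.7990 < 0.4 is false → out
[3] lift (1,-13): star map gives 6.3848; window check -0.8 ≤ 6.3848 < 0.4 is false → out
[4] lift (-3,-5): star map gives -0.9289; window check -0.8 ≤ -0.9289 < 0.4 is false → out
[5] lift (6,10): star map gives 1.8579; window check -0.8 ≤ 1.8579 < 0.4 is false → out
[6] lift (-3,-7): star map gives -0.1005; window check -0.8 ≤ -0.1005 < 0.4 is true → IN Λ
[7] lift (-5,-10): star map gives -0.8579; window check -0.8 ≤ -0.8579 < 0.4 is false → out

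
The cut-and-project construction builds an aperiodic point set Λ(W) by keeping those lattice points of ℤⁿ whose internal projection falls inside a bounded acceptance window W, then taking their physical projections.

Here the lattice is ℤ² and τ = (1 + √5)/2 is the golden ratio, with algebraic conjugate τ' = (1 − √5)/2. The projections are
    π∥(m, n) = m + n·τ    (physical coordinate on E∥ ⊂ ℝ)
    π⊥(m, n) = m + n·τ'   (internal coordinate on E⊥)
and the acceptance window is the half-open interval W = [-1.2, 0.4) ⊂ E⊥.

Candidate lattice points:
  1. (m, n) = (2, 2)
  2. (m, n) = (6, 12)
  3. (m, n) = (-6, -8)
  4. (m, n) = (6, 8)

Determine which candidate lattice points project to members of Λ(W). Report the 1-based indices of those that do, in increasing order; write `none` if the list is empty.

3

τ' = (1−√5)/2 ≈ -0.61803.
candidate 1: (m,n)=(2,2) → π∥ = 2+2·τ ≈ 5.23607, π⊥ = 2+2·τ' ≈ 0.76393 ∉ [-1.2, 0.4) ⇒ out
candidate 2: (m,n)=(6,12) → π∥ = 6+12·τ ≈ 25.41641, π⊥ = 6+12·τ' ≈ -1.41641 ∉ [-1.2, 0.4) ⇒ out
candidate 3: (m,n)=(-6,-8) → π∥ = -6-8·τ ≈ -18.94427, π⊥ = -6-8·τ' ≈ -1.05573 ∈ [-1.2, 0.4) ⇒ IN Λ
candidate 4: (m,n)=(6,8) → π∥ = 6+8·τ ≈ 18.94427, π⊥ = 6+8·τ' ≈ 1.05573 ∉ [-1.2, 0.4) ⇒ out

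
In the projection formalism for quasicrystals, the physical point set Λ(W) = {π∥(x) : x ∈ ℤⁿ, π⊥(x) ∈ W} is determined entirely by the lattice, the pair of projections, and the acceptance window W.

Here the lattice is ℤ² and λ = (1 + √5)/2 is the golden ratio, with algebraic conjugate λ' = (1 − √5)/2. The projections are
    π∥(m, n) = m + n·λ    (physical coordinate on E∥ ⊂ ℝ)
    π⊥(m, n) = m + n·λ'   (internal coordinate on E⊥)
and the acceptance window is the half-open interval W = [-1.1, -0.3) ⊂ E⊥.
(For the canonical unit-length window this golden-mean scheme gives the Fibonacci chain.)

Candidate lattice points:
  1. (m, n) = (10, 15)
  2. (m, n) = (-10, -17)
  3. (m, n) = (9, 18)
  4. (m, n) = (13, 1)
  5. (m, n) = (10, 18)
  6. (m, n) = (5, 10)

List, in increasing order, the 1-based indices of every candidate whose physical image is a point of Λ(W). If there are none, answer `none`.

none

Compute λ' = (1−√5)/2 = -0.61803, so π⊥(m,n) = m -0.61803·n.
[1] lift (10,15): star map gives 0.72949; window check -1.1 ≤ 0.72949 < -0.3 is false → out
[2] lift (-10,-17): star map gives 0.50658; window check -1.1 ≤ 0.50658 < -0.3 is false → out
[3] lift (9,18): star map gives -2.12461; window check -1.1 ≤ -2.12461 < -0.3 is false → out
[4] lift (13,1): star map gives 12.38197; window check -1.1 ≤ 12.38197 < -0.3 is false → out
[5] lift (10,18): star map gives -1.12461; window check -1.1 ≤ -1.12461 < -0.3 is false → out
[6] lift (5,10): star map gives -1.18034; window check -1.1 ≤ -1.18034 < -0.3 is false → out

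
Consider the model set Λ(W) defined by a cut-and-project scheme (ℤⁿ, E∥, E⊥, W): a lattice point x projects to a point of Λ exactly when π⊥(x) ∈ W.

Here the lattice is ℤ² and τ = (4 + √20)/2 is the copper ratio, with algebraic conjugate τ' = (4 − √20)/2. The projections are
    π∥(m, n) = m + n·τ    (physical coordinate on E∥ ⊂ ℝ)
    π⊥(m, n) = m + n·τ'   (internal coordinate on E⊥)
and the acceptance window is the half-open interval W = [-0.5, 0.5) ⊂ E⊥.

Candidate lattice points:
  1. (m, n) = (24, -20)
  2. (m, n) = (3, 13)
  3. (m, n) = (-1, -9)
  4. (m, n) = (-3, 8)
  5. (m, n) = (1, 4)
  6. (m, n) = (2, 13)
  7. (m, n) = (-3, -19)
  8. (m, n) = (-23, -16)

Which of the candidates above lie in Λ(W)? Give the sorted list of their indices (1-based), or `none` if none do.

2, 5

Compute τ' = (4−√20)/2 = -0.2361, so π⊥(m,n) = m -0.2361·n.
[1] lift (24,-20): star map gives 28.7214; window check -0.5 ≤ 28.7214 < 0.5 is false → out
[2] lift (3,13): star map gives -0.0689; window check -0.5 ≤ -0.0689 < 0.5 is true → IN Λ
[3] lift (-1,-9): star map gives 1.1246; window check -0.5 ≤ 1.1246 < 0.5 is false → out
[4] lift (-3,8): star map gives -4.8885; window check -0.5 ≤ -4.8885 < 0.5 is false → out
[5] lift (1,4): star map gives 0.0557; window check -0.5 ≤ 0.0557 < 0.5 is true → IN Λ
[6] lift (2,13): star map gives -1.0689; window check -0.5 ≤ -1.0689 < 0.5 is false → out
[7] lift (-3,-19): star map gives 1.4853; window check -0.5 ≤ 1.4853 < 0.5 is false → out
[8] lift (-23,-16): star map gives -19.2229; window check -0.5 ≤ -19.2229 < 0.5 is false → out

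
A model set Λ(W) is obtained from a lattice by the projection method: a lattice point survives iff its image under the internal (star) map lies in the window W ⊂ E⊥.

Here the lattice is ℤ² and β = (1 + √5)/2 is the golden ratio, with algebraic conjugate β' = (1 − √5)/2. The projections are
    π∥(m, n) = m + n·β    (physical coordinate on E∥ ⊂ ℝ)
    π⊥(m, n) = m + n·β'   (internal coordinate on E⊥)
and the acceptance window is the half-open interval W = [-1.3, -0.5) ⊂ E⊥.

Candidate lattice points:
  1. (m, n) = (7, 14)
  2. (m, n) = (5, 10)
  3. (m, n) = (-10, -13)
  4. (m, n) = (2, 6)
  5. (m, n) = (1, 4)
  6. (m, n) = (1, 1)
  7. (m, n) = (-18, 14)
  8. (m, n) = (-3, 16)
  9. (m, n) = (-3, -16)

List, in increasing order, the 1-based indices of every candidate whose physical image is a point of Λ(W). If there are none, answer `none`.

2

β' = (1−√5)/2 ≈ -0.61803.
#1 (7,14): internal coord 7 + (14)·β' = -1.65248; -1.65248 ∉ [-1.3, -0.5) → out
#2 (5,10): internal coord 5 + (10)·β' = -1.18034; -1.18034 ∈ [-1.3, -0.5) → IN Λ
#3 (-10,-13): internal coord -10 + (-13)·β' = -1.96556; -1.96556 ∉ [-1.3, -0.5) → out
#4 (2,6): internal coord 2 + (6)·β' = -1.70820; -1.70820 ∉ [-1.3, -0.5) → out
#5 (1,4): internal coord 1 + (4)·β' = -1.47214; -1.47214 ∉ [-1.3, -0.5) → out
#6 (1,1): internal coord 1 + (1)·β' = +0.38197; +0.38197 ∉ [-1.3, -0.5) → out
#7 (-18,14): internal coord -18 + (14)·β' = -26.65248; -26.65248 ∉ [-1.3, -0.5) → out
#8 (-3,16): internal coord -3 + (16)·β' = -12.88854; -12.88854 ∉ [-1.3, -0.5) → out
#9 (-3,-16): internal coord -3 + (-16)·β' = +6.88854; +6.88854 ∉ [-1.3, -0.5) → out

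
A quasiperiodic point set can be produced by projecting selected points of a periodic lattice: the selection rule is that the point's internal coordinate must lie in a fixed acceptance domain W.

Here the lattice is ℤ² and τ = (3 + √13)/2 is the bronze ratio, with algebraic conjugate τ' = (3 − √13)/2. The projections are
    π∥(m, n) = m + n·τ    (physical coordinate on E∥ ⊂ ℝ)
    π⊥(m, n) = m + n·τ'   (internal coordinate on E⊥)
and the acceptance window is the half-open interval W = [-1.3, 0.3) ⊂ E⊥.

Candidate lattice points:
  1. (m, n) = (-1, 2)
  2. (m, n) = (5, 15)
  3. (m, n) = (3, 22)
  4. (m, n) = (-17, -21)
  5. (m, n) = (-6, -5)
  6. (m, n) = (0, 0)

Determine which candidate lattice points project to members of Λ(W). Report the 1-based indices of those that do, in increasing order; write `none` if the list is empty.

τ' = (3−√13)/2 ≈ -0.30278.
candidate 1: (m,n)=(-1,2) → π∥ = -1+2·τ ≈ 5.60555, π⊥ = -1+2·τ' ≈ -1.60555 ∉ [-1.3, 0.3) ⇒ out
candidate 2: (m,n)=(5,15) → π∥ = 5+15·τ ≈ 54.54163, π⊥ = 5+15·τ' ≈ 0.45837 ∉ [-1.3, 0.3) ⇒ out
candidate 3: (m,n)=(3,22) → π∥ = 3+22·τ ≈ 75.66106, π⊥ = 3+22·τ' ≈ -3.66106 ∉ [-1.3, 0.3) ⇒ out
candidate 4: (m,n)=(-17,-21) → π∥ = -17-21·τ ≈ -86.35829, π⊥ = -17-21·τ' ≈ -10.64171 ∉ [-1.3, 0.3) ⇒ out
candidate 5: (m,n)=(-6,-5) → π∥ = -6-5·τ ≈ -22.51388, π⊥ = -6-5·τ' ≈ -4.48612 ∉ [-1.3, 0.3) ⇒ out
candidate 6: (m,n)=(0,0) → π∥ = 0+0·τ ≈ 0.00000, π⊥ = 0+0·τ' ≈ 0.00000 ∈ [-1.3, 0.3) ⇒ IN Λ

6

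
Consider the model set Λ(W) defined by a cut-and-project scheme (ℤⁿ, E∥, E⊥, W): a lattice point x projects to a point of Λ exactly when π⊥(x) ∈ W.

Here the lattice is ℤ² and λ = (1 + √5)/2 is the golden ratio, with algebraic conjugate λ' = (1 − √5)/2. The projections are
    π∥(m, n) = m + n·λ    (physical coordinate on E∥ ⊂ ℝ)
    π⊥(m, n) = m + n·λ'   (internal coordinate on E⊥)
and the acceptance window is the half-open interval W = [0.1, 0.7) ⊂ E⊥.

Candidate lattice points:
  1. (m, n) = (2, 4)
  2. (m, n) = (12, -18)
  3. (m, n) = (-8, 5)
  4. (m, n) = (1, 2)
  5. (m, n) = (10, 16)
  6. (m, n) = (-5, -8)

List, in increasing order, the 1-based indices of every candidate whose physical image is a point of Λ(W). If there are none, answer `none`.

Compute λ' = (1−√5)/2 = -0.618034, so π⊥(m,n) = m -0.618034·n.
#1 (2,4): internal coord 2 + (4)·λ' = -0.472136; -0.472136 ∉ [0.1, 0.7) → out
#2 (12,-18): internal coord 12 + (-18)·λ' = +23.124612; +23.124612 ∉ [0.1, 0.7) → out
#3 (-8,5): internal coord -8 + (5)·λ' = -11.090170; -11.090170 ∉ [0.1, 0.7) → out
#4 (1,2): internal coord 1 + (2)·λ' = -0.236068; -0.236068 ∉ [0.1, 0.7) → out
#5 (10,16): internal coord 10 + (16)·λ' = +0.111456; +0.111456 ∈ [0.1, 0.7) → IN Λ
#6 (-5,-8): internal coord -5 + (-8)·λ' = -0.055728; -0.055728 ∉ [0.1, 0.7) → out

5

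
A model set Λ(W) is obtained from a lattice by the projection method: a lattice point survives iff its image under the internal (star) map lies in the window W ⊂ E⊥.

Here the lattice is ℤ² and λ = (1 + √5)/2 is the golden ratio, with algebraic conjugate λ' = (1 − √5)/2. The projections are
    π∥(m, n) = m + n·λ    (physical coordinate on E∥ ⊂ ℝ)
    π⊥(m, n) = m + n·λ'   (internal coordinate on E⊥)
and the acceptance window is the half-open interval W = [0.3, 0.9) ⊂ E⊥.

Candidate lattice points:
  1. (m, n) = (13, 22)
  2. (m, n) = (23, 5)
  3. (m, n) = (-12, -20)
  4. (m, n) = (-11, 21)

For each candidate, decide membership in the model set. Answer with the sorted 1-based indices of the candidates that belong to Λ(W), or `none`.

Numerically λ ≈ 1.6180 and λ' = −1/λ ≈ -0.6180.
candidate 1: (m,n)=(13,22) → π∥ = 13+22·λ ≈ 48.5967, π⊥ = 13+22·λ' ≈ -0.5967 ∉ [0.3, 0.9) ⇒ out
candidate 2: (m,n)=(23,5) → π∥ = 23+5·λ ≈ 31.0902, π⊥ = 23+5·λ' ≈ 19.9098 ∉ [0.3, 0.9) ⇒ out
candidate 3: (m,n)=(-12,-20) → π∥ = -12-20·λ ≈ -44.3607, π⊥ = -12-20·λ' ≈ 0.3607 ∈ [0.3, 0.9) ⇒ IN Λ
candidate 4: (m,n)=(-11,21) → π∥ = -11+21·λ ≈ 22.9787, π⊥ = -11+21·λ' ≈ -23.9787 ∉ [0.3, 0.9) ⇒ out

3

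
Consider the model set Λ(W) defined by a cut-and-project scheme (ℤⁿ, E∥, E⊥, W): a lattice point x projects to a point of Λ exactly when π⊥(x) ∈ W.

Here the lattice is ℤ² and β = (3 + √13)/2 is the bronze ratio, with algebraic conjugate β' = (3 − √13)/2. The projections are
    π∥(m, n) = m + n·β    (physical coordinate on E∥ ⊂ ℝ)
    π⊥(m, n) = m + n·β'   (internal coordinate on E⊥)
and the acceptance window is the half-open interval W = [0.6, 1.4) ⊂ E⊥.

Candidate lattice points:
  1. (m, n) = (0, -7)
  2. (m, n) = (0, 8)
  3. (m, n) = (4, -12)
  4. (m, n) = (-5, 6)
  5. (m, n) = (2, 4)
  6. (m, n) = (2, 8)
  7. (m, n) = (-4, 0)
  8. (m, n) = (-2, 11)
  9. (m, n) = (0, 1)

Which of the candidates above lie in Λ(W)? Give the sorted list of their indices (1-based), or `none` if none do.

Numerically β ≈ 3.3028 and β' = −1/β ≈ -0.3028.
[1] lift (0,-7): star map gives 2.1194; window check 0.6 ≤ 2.1194 < 1.4 is false → out
[2] lift (0,8): star map gives -2.4222; window check 0.6 ≤ -2.4222 < 1.4 is false → out
[3] lift (4,-12): star map gives 7.6333; window check 0.6 ≤ 7.6333 < 1.4 is false → out
[4] lift (-5,6): star map gives -6.8167; window check 0.6 ≤ -6.8167 < 1.4 is false → out
[5] lift (2,4): star map gives 0.7889; window check 0.6 ≤ 0.7889 < 1.4 is true → IN Λ
[6] lift (2,8): star map gives -0.4222; window check 0.6 ≤ -0.4222 < 1.4 is false → out
[7] lift (-4,0): star map gives -4.0000; window check 0.6 ≤ -4.0000 < 1.4 is false → out
[8] lift (-2,11): star map gives -5.3305; window check 0.6 ≤ -5.3305 < 1.4 is false → out
[9] lift (0,1): star map gives -0.3028; window check 0.6 ≤ -0.3028 < 1.4 is false → out

5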